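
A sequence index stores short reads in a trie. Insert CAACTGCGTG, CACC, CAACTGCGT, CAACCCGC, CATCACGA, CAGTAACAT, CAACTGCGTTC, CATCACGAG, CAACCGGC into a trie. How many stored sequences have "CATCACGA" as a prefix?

Walk to "CATCACGA"; the words in its subtree are exactly those with that prefix.
Matches: "CATCACGA", "CATCACGAG"
Count: 2

2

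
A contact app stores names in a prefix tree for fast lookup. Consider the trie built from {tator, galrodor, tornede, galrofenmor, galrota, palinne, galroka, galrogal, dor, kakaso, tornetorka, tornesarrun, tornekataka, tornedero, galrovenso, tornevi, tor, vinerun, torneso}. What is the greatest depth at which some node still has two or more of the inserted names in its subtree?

7

Look for the deepest trie node that still has at least two words in its subtree.
e.g. "tornede" and "tornedero" share the prefix "tornede" of length 7; no pair shares a longer one.
Longest shared-prefix length: 7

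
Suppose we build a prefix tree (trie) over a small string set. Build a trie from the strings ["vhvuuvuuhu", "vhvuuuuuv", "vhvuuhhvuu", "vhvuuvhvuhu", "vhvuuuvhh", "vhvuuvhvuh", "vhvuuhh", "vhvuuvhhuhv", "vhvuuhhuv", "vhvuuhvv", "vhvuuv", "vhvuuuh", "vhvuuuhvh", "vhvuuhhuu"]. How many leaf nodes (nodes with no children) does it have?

Leaves are exactly the stored words that no other stored word extends.
Those words: "vhvuuhhuu", "vhvuuhhuv", "vhvuuhhvuu", "vhvuuhvv", "vhvuuuhvh", "vhvuuuuuv", "vhvuuuvhh", "vhvuuvhhuhv", "vhvuuvhvuhu", "vhvuuvuuhu"
Leaf count: 10

10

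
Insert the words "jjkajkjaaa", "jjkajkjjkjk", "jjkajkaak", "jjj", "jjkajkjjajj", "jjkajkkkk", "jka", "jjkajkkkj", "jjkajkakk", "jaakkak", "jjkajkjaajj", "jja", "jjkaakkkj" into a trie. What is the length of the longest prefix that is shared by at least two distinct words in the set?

9

The deepest shared node is where two words last agree before diverging.
"jjkajkjaaa" and "jjkajkjaajj" agree on "jjkajkjaa" (9 characters) before diverging; nothing deeper is shared.
Longest shared-prefix length: 9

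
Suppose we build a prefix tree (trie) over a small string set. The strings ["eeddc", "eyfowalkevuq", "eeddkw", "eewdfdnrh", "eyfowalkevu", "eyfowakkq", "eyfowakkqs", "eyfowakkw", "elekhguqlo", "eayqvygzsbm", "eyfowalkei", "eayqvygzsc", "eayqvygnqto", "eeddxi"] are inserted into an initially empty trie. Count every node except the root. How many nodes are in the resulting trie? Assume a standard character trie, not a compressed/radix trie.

57

Insert word by word; a character creates a node only if that edge doesn't already exist:
  "eeddc" → 5 new (e, e, d, d, c)
  "eyfowalkevuq" → prefix "e" already present; 11 new (y, f, o, w, a, l, k, e, v, u, q)
  "eeddkw" → prefix "eedd" already present; 2 new (k, w)
  "eewdfdnrh" → prefix "ee" already present; 7 new (w, d, f, d, n, r, h)
  "eyfowalkevu" → prefix "eyfowalkevu" already present; 0 new (none)
  "eyfowakkq" → prefix "eyfowa" already present; 3 new (k, k, q)
  "eyfowakkqs" → prefix "eyfowakkq" already present; 1 new (s)
  "eyfowakkw" → prefix "eyfowakk" already present; 1 new (w)
  "elekhguqlo" → prefix "e" already present; 9 new (l, e, k, h, g, u, q, l, o)
  "eayqvygzsbm" → prefix "e" already present; 10 new (a, y, q, v, y, g, z, s, b, m)
  "eyfowalkei" → prefix "eyfowalke" already present; 1 new (i)
  "eayqvygzsc" → prefix "eayqvygzs" already present; 1 new (c)
  "eayqvygnqto" → prefix "eayqvyg" already present; 4 new (n, q, t, o)
  "eeddxi" → prefix "eedd" already present; 2 new (x, i)
Total nodes = 5 + 11 + 2 + 7 + 0 + 3 + 1 + 1 + 9 + 10 + 1 + 1 + 4 + 2 = 57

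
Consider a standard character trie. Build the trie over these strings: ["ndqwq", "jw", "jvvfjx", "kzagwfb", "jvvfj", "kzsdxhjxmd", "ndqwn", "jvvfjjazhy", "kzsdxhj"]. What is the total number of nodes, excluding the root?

33

For each word, the new-node count is its length minus the longest prefix already in the trie:
  "ndqwq" → 5 new (n, d, q, w, q)
  "jw" → 2 new (j, w)
  "jvvfjx" → prefix "j" already present; 5 new (v, v, f, j, x)
  "kzagwfb" → 7 new (k, z, a, g, w, f, b)
  "jvvfj" → prefix "jvvfj" already present; 0 new (none)
  "kzsdxhjxmd" → prefix "kz" already present; 8 new (s, d, x, h, j, x, m, d)
  "ndqwn" → prefix "ndqw" already present; 1 new (n)
  "jvvfjjazhy" → prefix "jvvfj" already present; 5 new (j, a, z, h, y)
  "kzsdxhj" → prefix "kzsdxhj" already present; 0 new (none)
Total nodes = 5 + 2 + 5 + 7 + 0 + 8 + 1 + 5 + 0 = 33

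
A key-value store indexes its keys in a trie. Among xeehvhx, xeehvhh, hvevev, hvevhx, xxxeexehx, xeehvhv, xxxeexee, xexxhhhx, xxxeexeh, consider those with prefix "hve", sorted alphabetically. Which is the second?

DFS of the "hve" subtree visits, in order: "hvevev", "hvevhx"
Position 2: hvevhx

hvevhx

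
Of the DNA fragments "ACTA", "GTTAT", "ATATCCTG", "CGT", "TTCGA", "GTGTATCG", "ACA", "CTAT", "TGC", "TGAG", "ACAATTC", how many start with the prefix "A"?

4

Traverse to the node for "A", then collect every word in that subtree.
Words under "A": ACA, ACAATTC, ACTA, ATATCCTG
Count: 4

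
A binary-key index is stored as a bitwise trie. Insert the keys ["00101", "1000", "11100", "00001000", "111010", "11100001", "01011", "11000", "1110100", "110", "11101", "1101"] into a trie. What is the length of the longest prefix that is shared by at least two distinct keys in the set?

6

The deepest shared node is where two words last agree before diverging.
e.g. "111010" and "1110100" share the prefix "111010" of length 6; no pair shares a longer one.
Longest shared-prefix length: 6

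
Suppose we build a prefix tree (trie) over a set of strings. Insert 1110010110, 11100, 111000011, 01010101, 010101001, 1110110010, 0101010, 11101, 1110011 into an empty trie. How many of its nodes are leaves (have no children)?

6

Leaves are exactly the stored words that no other stored word extends.
Those words: "010101001", "01010101", "111000011", "1110010110", "1110011", "1110110010"
Leaf count: 6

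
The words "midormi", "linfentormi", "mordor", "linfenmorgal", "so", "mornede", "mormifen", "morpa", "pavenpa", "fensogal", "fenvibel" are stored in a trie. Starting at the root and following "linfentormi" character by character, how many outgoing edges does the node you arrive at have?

Follow the path "linfentormi" to its node, then look at its outgoing edges.
No stored string extends past "linfentormi".
That node has 0 child edges.

0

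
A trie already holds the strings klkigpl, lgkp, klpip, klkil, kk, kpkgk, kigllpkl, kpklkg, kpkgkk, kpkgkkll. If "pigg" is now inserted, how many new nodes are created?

No existing word starts with "p", so every character of "pigg" needs a new node.
4 − 0 = 4 new nodes.

4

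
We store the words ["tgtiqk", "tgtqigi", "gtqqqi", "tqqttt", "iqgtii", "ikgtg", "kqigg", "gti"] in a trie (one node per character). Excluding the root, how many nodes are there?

37

Trie structure (* marks end of a word):
(root)
├─ g
│  └─ t
│     ├─ i *
│     └─ q
│        └─ q
│           └─ q
│              └─ i *
├─ i
│  ├─ k
│  │  └─ g
│  │     └─ t
│  │        └─ g *
│  └─ q
│     └─ g
│        └─ t
│           └─ i
│              └─ i *
├─ k
│  └─ q
│     └─ i
│        └─ g
│           └─ g *
└─ t
   ├─ g
   │  └─ t
   │     ├─ i
   │     │  └─ q
   │     │     └─ k *
   │     └─ q
   │        └─ i
   │           └─ g
   │              └─ i *
   └─ q
      └─ q
         └─ t
            └─ t
               └─ t *
Counting every labelled node above: 37.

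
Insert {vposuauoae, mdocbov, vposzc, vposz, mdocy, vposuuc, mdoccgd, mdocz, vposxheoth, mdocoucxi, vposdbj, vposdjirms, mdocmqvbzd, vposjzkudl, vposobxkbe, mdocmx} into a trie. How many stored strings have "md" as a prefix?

Walk to "md"; the words in its subtree are exactly those with that prefix.
Words under "md": mdocbov, mdoccgd, mdocmqvbzd, mdocmx, mdocoucxi, mdocy, mdocz
Count: 7

7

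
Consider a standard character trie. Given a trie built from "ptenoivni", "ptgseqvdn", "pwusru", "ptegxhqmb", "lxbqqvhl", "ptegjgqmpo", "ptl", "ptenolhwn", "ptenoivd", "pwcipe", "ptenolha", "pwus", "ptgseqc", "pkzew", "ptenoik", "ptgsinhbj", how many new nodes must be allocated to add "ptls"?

1

The longest prefix of "ptls" already in the trie is "ptl" (length 3).
So 4 − 3 = 1 new nodes.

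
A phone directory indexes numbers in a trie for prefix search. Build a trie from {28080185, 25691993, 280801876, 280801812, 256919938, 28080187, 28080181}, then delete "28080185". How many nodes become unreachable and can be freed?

1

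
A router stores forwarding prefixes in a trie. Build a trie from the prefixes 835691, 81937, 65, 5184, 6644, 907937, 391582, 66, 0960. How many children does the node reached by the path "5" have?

1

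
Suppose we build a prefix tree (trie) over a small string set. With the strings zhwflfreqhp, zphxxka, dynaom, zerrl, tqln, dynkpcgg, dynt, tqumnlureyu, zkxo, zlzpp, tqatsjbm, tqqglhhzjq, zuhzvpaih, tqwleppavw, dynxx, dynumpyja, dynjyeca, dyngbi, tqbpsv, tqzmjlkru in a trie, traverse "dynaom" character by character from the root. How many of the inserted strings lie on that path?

Traverse "dynaom" character by character; count nodes along the way that are marked as word ends.
Prefixes of the query that are stored words: "dynaom"
Count: 1

1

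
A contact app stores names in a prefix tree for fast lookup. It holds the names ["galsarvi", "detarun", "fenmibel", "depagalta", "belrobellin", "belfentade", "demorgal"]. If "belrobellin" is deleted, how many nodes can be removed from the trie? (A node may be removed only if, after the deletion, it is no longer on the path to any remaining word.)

8

Walk "belrobellin" from the leaf back toward the root, removing each node that no remaining word uses.
The suffix "robellin" (8 nodes) is used only by "belrobellin"; the node for "bel" still has the child "f", so pruning stops there.
Nodes removed: 8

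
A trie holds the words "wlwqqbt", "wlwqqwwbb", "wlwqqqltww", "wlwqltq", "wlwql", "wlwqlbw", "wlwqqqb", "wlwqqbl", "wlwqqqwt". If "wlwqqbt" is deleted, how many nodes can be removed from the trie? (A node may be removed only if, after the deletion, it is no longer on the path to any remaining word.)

After clearing the end-marker at "wlwqqbt", prune upward until reaching a node still needed by another word.
The suffix "t" (1 node) is used only by "wlwqqbt"; the node for "wlwqqb" still has the child "l", so pruning stops there.
Nodes removed: 1

1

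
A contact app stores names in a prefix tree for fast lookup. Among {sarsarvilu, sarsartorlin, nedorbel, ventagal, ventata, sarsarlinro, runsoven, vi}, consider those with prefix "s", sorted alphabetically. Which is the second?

sarsartorlin

Words with prefix "s", in lexicographic order: "sarsarlinro", "sarsartorlin", "sarsarvilu"
The 2nd is sarsartorlin.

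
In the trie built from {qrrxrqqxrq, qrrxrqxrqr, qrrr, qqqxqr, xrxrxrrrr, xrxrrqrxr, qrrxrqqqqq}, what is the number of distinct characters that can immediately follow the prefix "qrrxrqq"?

2

Walk "qrrxrqq" from the root, arriving at one node.
Characters that immediately follow "qrrxrqq" among the stored strings: {q, x}.
That node has 2 child edges.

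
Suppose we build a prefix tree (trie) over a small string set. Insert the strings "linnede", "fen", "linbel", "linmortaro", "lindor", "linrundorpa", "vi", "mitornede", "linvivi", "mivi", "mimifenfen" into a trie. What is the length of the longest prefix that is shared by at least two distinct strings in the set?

3

Look for the deepest trie node that still has at least two words in its subtree.
"linbel" and "lindor" agree on "lin" (3 characters) before diverging; nothing deeper is shared.
Longest shared-prefix length: 3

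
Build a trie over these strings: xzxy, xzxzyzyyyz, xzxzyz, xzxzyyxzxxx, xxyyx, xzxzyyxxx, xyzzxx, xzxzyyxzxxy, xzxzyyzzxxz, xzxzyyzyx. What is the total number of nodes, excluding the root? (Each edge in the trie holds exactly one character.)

Trace insertions, counting only characters that open a new branch:
  "xzxy" → 4 new (x, z, x, y)
  "xzxzyzyyyz" → prefix "xzx" already present; 7 new (z, y, z, y, y, y, z)
  "xzxzyz" → prefix "xzxzyz" already present; 0 new (none)
  "xzxzyyxzxxx" → prefix "xzxzy" already present; 6 new (y, x, z, x, x, x)
  "xxyyx" → prefix "x" already present; 4 new (x, y, y, x)
  "xzxzyyxxx" → prefix "xzxzyyx" already present; 2 new (x, x)
  "xyzzxx" → prefix "x" already present; 5 new (y, z, z, x, x)
  "xzxzyyxzxxy" → prefix "xzxzyyxzxx" already present; 1 new (y)
  "xzxzyyzzxxz" → prefix "xzxzyy" already present; 5 new (z, z, x, x, z)
  "xzxzyyzyx" → prefix "xzxzyyz" already present; 2 new (y, x)
Total nodes = 4 + 7 + 0 + 6 + 4 + 2 + 5 + 1 + 5 + 2 = 36

36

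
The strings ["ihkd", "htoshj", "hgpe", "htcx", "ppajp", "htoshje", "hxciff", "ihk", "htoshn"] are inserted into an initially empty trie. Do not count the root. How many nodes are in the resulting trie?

27

For each word, the new-node count is its length minus the longest prefix already in the trie:
  "ihkd" → 4 new (i, h, k, d)
  "htoshj" → 6 new (h, t, o, s, h, j)
  "hgpe" → prefix "h" already present; 3 new (g, p, e)
  "htcx" → prefix "ht" already present; 2 new (c, x)
  "ppajp" → 5 new (p, p, a, j, p)
  "htoshje" → prefix "htoshj" already present; 1 new (e)
  "hxciff" → prefix "h" already present; 5 new (x, c, i, f, f)
  "ihk" → prefix "ihk" already present; 0 new (none)
  "htoshn" → prefix "htosh" already present; 1 new (n)
Total nodes = 4 + 6 + 3 + 2 + 5 + 1 + 5 + 0 + 1 = 27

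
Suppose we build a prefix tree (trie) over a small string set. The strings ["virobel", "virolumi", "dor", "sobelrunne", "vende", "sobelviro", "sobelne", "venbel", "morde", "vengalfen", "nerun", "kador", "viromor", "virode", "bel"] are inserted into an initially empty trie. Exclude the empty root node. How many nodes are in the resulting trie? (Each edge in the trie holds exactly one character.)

66

For each word, the new-node count is its length minus the longest prefix already in the trie:
  "virobel" → 7 new (v, i, r, o, b, e, l)
  "virolumi" → prefix "viro" already present; 4 new (l, u, m, i)
  "dor" → 3 new (d, o, r)
  "sobelrunne" → 10 new (s, o, b, e, l, r, u, n, n, e)
  "vende" → prefix "v" already present; 4 new (e, n, d, e)
  "sobelviro" → prefix "sobel" already present; 4 new (v, i, r, o)
  "sobelne" → prefix "sobel" already present; 2 new (n, e)
  "venbel" → prefix "ven" already present; 3 new (b, e, l)
  "morde" → 5 new (m, o, r, d, e)
  "vengalfen" → prefix "ven" already present; 6 new (g, a, l, f, e, n)
  "nerun" → 5 new (n, e, r, u, n)
  "kador" → 5 new (k, a, d, o, r)
  "viromor" → prefix "viro" already present; 3 new (m, o, r)
  "virode" → prefix "viro" already present; 2 new (d, e)
  "bel" → 3 new (b, e, l)
Total nodes = 7 + 4 + 3 + 10 + 4 + 4 + 2 + 3 + 5 + 6 + 5 + 5 + 3 + 2 + 3 = 66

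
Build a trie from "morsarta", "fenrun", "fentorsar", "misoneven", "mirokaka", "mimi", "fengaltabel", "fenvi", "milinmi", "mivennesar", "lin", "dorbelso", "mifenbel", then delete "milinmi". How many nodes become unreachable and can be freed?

After clearing the end-marker at "milinmi", prune upward until reaching a node still needed by another word.
The suffix "linmi" (5 nodes) is used only by "milinmi"; the node for "mi" still has the child "s", so pruning stops there.
Nodes removed: 5

5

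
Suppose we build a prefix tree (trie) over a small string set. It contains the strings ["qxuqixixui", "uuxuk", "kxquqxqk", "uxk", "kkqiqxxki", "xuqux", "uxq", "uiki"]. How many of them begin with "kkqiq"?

1

Traverse to the node for "kkqiq", then collect every word in that subtree.
Matches: "kkqiqxxki"
Count: 1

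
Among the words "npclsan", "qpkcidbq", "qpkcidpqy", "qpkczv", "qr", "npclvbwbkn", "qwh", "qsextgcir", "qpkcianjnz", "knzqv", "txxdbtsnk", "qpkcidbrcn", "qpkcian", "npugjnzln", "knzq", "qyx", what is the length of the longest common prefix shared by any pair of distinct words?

Equivalently: take the maximum, over all pairs, of their longest common prefix length.
e.g. "qpkcian" and "qpkcianjnz" share the prefix "qpkcian" of length 7; no pair shares a longer one.
Longest shared-prefix length: 7

7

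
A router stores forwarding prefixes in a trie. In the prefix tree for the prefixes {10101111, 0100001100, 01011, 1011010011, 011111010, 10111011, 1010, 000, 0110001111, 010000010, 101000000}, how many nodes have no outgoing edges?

10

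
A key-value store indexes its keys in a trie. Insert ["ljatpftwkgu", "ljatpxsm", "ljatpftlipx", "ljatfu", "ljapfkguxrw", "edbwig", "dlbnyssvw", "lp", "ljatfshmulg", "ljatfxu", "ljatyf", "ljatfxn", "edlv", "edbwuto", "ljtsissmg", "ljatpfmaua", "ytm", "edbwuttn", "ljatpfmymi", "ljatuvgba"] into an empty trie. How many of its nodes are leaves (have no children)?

A leaf is a node with no children — equivalently, the end of a word that is not a proper prefix of any other stored word.
Those words: "dlbnyssvw", "edbwig", "edbwuto", "edbwuttn", "edlv", "ljapfkguxrw", "ljatfshmulg", "ljatfu", "ljatfxn", "ljatfxu", "ljatpfmaua", "ljatpfmymi", "ljatpftlipx", "ljatpftwkgu", "ljatpxsm", "ljatuvgba", "ljatyf", "ljtsissmg", "lp", "ytm"
Leaf count: 20

20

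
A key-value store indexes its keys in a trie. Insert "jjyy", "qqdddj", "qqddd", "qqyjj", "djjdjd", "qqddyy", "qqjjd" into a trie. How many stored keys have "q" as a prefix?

Walk to "q"; the words in its subtree are exactly those with that prefix.
Words under "q": qqddd, qqdddj, qqddyy, qqjjd, qqyjj
Count: 5

5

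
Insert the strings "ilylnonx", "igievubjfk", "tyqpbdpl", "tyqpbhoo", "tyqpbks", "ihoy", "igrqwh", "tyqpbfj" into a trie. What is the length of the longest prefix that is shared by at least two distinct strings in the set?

5

The deepest shared node is where two words last agree before diverging.
e.g. "tyqpbdpl" and "tyqpbfj" share the prefix "tyqpb" of length 5; no pair shares a longer one.
Longest shared-prefix length: 5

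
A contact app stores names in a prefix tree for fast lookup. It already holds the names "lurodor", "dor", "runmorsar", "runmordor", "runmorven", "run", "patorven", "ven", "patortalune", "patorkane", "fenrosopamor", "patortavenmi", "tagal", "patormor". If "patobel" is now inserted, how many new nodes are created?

3

The longest prefix of "patobel" already in the trie is "pato" (length 4).
So 7 − 4 = 3 new nodes.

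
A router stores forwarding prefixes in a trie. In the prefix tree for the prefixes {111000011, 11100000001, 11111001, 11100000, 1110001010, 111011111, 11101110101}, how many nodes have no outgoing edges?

6

A leaf is a node with no children — equivalently, the end of a word that is not a proper prefix of any other stored word.
Those words: "11100000001", "111000011", "1110001010", "11101110101", "111011111", "11111001"
Leaf count: 6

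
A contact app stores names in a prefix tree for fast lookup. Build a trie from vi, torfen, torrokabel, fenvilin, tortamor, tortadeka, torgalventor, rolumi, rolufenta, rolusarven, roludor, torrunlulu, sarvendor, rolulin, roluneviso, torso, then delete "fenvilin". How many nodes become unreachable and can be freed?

A node on "fenvilin"'s path can go only if nothing else ends at it or branches off below it.
No other word shares any prefix with "fenvilin", so all 8 of its nodes go.
Nodes removed: 8

8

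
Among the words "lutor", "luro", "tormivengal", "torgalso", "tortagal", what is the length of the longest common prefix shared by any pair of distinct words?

3

Equivalently: take the maximum, over all pairs, of their longest common prefix length.
e.g. "torgalso" and "tormivengal" share the prefix "tor" of length 3; no pair shares a longer one.
Longest shared-prefix length: 3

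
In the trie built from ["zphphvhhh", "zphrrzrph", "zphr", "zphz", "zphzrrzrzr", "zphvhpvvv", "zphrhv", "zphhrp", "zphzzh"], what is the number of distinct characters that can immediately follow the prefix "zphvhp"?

1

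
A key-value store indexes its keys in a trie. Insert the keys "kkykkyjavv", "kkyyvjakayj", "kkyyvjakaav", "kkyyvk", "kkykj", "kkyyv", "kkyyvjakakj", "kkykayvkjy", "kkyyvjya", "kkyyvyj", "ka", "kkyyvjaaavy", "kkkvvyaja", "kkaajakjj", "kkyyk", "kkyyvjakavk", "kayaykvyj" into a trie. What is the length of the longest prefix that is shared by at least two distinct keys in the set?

9

Look for the deepest trie node that still has at least two words in its subtree.
"kkyyvjakaav" and "kkyyvjakakj" agree on "kkyyvjaka" (9 characters) before diverging; nothing deeper is shared.
Longest shared-prefix length: 9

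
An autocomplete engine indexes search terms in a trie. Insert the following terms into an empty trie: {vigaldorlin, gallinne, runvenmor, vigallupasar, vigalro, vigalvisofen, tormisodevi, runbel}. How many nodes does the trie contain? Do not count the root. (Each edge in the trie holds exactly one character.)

58

Count nodes per top-level branch (shared prefixes stored once):
  'g'-branch (gallinne): 8 nodes
  'r'-branch (runbel, runvenmor): 12 nodes
  't'-branch (tormisodevi): 11 nodes
  'v'-branch (vigaldorlin, vigallupasar, vigalro, vigalvisofen): 27 nodes
Sum: 58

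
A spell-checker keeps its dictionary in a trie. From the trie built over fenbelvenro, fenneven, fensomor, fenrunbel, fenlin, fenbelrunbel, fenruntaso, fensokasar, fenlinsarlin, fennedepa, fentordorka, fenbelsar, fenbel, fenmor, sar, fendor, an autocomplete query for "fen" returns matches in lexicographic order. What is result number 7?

fenlinsarlin

Words with prefix "fen", in lexicographic order: "fenbel", "fenbelrunbel", "fenbelsar", "fenbelvenro", "fendor", "fenlin", "fenlinsarlin", "fenmor", "fennedepa", "fenneven", "fenrunbel", "fenruntaso", "fensokasar", "fensomor", "fentordorka"
The 7th is fenlinsarlin.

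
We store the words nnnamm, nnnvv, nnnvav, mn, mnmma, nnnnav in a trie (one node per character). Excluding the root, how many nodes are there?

For each word, the new-node count is its length minus the longest prefix already in the trie:
  "nnnamm" → 6 new (n, n, n, a, m, m)
  "nnnvv" → prefix "nnn" already present; 2 new (v, v)
  "nnnvav" → prefix "nnnv" already present; 2 new (a, v)
  "mn" → 2 new (m, n)
  "mnmma" → prefix "mn" already present; 3 new (m, m, a)
  "nnnnav" → prefix "nnn" already present; 3 new (n, a, v)
Total nodes = 6 + 2 + 2 + 2 + 3 + 3 = 18

18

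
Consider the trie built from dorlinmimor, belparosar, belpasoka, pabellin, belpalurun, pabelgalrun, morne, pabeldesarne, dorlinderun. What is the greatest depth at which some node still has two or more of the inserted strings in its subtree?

6

Equivalently: take the maximum, over all pairs, of their longest common prefix length.
"dorlinderun" and "dorlinmimor" agree on "dorlin" (6 characters) before diverging; nothing deeper is shared.
Longest shared-prefix length: 6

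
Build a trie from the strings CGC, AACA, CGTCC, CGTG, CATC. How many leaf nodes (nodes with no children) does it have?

A leaf is a node with no children — equivalently, the end of a word that is not a proper prefix of any other stored word.
Those words: "AACA", "CATC", "CGC", "CGTCC", "CGTG"
Leaf count: 5

5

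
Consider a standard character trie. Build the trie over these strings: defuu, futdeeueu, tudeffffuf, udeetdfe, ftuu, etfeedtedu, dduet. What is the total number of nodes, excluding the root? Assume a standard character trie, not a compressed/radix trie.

49

For each word, the new-node count is its length minus the longest prefix already in the trie:
  "defuu" → 5 new (d, e, f, u, u)
  "futdeeueu" → 9 new (f, u, t, d, e, e, u, e, u)
  "tudeffffuf" → 10 new (t, u, d, e, f, f, f, f, u, f)
  "udeetdfe" → 8 new (u, d, e, e, t, d, f, e)
  "ftuu" → prefix "f" already present; 3 new (t, u, u)
  "etfeedtedu" → 10 new (e, t, f, e, e, d, t, e, d, u)
  "dduet" → prefix "d" already present; 4 new (d, u, e, t)
Total nodes = 5 + 9 + 10 + 8 + 3 + 10 + 4 = 49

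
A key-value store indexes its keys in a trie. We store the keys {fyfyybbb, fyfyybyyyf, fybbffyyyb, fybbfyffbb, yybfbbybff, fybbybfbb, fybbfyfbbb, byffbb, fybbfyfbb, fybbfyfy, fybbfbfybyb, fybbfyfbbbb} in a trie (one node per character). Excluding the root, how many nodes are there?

Insert word by word; a character creates a node only if that edge doesn't already exist:
  "fyfyybbb" → 8 new (f, y, f, y, y, b, b, b)
  "fyfyybyyyf" → prefix "fyfyyb" already present; 4 new (y, y, y, f)
  "fybbffyyyb" → prefix "fy" already present; 8 new (b, b, f, f, y, y, y, b)
  "fybbfyffbb" → prefix "fybbf" already present; 5 new (y, f, f, b, b)
  "yybfbbybff" → 10 new (y, y, b, f, b, b, y, b, f, f)
  "fybbybfbb" → prefix "fybb" already present; 5 new (y, b, f, b, b)
  "fybbfyfbbb" → prefix "fybbfyf" already present; 3 new (b, b, b)
  "byffbb" → 6 new (b, y, f, f, b, b)
  "fybbfyfbb" → prefix "fybbfyfbb" already present; 0 new (none)
  "fybbfyfy" → prefix "fybbfyf" already present; 1 new (y)
  "fybbfbfybyb" → prefix "fybbf" already present; 6 new (b, f, y, b, y, b)
  "fybbfyfbbbb" → prefix "fybbfyfbbb" already present; 1 new (b)
Total nodes = 8 + 4 + 8 + 5 + 10 + 5 + 3 + 6 + 0 + 1 + 6 + 1 = 57

57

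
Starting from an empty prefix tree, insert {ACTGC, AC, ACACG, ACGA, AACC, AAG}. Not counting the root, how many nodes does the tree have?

Trie structure (* marks end of a word):
(root)
└─ A
   ├─ A
   │  ├─ C
   │  │  └─ C *
   │  └─ G *
   └─ C *
      ├─ A
      │  └─ C
      │     └─ G *
      ├─ G
      │  └─ A *
      └─ T
         └─ G
            └─ C *
Counting every labelled node above: 14.

14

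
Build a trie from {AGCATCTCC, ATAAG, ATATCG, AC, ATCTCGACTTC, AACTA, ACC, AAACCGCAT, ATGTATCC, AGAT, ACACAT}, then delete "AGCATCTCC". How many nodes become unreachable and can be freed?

A node on "AGCATCTCC"'s path can go only if nothing else ends at it or branches off below it.
The suffix "CATCTCC" (7 nodes) is used only by "AGCATCTCC"; the node for "AG" still has the child "A", so pruning stops there.
Nodes removed: 7

7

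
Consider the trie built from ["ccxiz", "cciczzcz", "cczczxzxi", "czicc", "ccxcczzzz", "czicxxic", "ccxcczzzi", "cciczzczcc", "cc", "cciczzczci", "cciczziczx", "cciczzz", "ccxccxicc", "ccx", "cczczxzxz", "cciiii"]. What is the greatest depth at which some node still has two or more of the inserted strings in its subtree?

Equivalently: take the maximum, over all pairs, of their longest common prefix length.
e.g. "cciczzczcc" and "cciczzczci" share the prefix "cciczzczc" of length 9; no pair shares a longer one.
Longest shared-prefix length: 9

9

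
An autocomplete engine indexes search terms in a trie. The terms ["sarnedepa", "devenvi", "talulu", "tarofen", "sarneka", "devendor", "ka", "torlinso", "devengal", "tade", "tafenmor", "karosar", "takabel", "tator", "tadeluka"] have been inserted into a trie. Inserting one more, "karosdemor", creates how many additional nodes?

The longest prefix of "karosdemor" already in the trie is "karos" (length 5).
So 10 − 5 = 5 new nodes.

5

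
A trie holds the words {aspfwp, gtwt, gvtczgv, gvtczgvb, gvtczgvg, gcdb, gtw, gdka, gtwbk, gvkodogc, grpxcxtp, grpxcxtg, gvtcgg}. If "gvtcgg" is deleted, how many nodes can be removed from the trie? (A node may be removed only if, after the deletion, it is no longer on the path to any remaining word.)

2

Walk "gvtcgg" from the leaf back toward the root, removing each node that no remaining word uses.
The suffix "gg" (2 nodes) is used only by "gvtcgg"; the node for "gvtc" still has the child "z", so pruning stops there.
Nodes removed: 2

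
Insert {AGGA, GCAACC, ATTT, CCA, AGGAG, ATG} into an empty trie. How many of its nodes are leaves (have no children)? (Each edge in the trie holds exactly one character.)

5

Leaves are exactly the stored words that no other stored word extends.
Those words: "AGGAG", "ATG", "ATTT", "CCA", "GCAACC"
Leaf count: 5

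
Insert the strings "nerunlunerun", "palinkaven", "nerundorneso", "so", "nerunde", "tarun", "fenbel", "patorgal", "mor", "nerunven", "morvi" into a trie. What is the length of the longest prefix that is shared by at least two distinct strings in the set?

Equivalently: take the maximum, over all pairs, of their longest common prefix length.
e.g. "nerunde" and "nerundorneso" share the prefix "nerund" of length 6; no pair shares a longer one.
Longest shared-prefix length: 6

6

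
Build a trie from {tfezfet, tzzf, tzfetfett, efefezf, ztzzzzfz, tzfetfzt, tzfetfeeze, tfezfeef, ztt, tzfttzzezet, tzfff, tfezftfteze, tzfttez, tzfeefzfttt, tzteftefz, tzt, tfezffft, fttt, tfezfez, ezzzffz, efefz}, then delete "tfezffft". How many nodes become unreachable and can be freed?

A node on "tfezffft"'s path can go only if nothing else ends at it or branches off below it.
The suffix "fft" (3 nodes) is used only by "tfezffft"; the node for "tfezf" still has the child "e", so pruning stops there.
Nodes removed: 3

3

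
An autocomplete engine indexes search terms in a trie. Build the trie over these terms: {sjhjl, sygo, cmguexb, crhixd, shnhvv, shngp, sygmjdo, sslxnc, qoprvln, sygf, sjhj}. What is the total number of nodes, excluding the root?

44

Trace insertions, counting only characters that open a new branch:
  "sjhjl" → 5 new (s, j, h, j, l)
  "sygo" → prefix "s" already present; 3 new (y, g, o)
  "cmguexb" → 7 new (c, m, g, u, e, x, b)
  "crhixd" → prefix "c" already present; 5 new (r, h, i, x, d)
  "shnhvv" → prefix "s" already present; 5 new (h, n, h, v, v)
  "shngp" → prefix "shn" already present; 2 new (g, p)
  "sygmjdo" → prefix "syg" already present; 4 new (m, j, d, o)
  "sslxnc" → prefix "s" already present; 5 new (s, l, x, n, c)
  "qoprvln" → 7 new (q, o, p, r, v, l, n)
  "sygf" → prefix "syg" already present; 1 new (f)
  "sjhj" → prefix "sjhj" already present; 0 new (none)
Total nodes = 5 + 3 + 7 + 5 + 5 + 2 + 4 + 5 + 7 + 1 + 0 = 44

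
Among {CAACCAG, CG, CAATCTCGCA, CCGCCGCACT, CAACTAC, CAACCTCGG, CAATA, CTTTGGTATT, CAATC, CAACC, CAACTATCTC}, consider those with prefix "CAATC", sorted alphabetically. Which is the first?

DFS of the "CAATC" subtree visits, in order: "CAATC", "CAATCTCGCA"
Position 1: CAATC

CAATC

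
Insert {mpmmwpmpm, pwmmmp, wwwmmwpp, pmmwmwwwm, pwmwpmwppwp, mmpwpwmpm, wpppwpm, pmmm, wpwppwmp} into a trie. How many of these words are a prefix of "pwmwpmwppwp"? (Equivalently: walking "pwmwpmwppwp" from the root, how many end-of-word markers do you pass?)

Check each prefix of "pwmwpmwppwp" against the stored set — each match is an end-marker on the path.
Prefixes of the query that are stored words: "pwmwpmwppwp"
Count: 1

1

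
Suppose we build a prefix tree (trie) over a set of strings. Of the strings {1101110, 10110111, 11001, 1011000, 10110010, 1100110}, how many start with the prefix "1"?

6

Walk to "1"; the words in its subtree are exactly those with that prefix.
Matches: "1011000", "10110010", "10110111", "11001", "1100110", "1101110"
Count: 6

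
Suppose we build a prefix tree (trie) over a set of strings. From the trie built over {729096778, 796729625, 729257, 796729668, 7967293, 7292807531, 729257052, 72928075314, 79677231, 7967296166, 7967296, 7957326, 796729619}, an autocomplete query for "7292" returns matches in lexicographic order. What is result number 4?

72928075314

Filter for "7292…" and sort: "729257", "729257052", "7292807531", "72928075314"
Position 4: 72928075314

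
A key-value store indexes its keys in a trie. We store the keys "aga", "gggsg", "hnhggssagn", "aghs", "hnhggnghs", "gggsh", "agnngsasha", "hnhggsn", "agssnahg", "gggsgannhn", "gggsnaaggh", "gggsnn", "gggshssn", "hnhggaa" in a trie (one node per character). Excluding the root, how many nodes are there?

57

Insert word by word; a character creates a node only if that edge doesn't already exist:
  "aga" → 3 new (a, g, a)
  "gggsg" → 5 new (g, g, g, s, g)
  "hnhggssagn" → 10 new (h, n, h, g, g, s, s, a, g, n)
  "aghs" → prefix "ag" already present; 2 new (h, s)
  "hnhggnghs" → prefix "hnhgg" already present; 4 new (n, g, h, s)
  "gggsh" → prefix "gggs" already present; 1 new (h)
  "agnngsasha" → prefix "ag" already present; 8 new (n, n, g, s, a, s, h, a)
  "hnhggsn" → prefix "hnhggs" already present; 1 new (n)
  "agssnahg" → prefix "ag" already present; 6 new (s, s, n, a, h, g)
  "gggsgannhn" → prefix "gggsg" already present; 5 new (a, n, n, h, n)
  "gggsnaaggh" → prefix "gggs" already present; 6 new (n, a, a, g, g, h)
  "gggsnn" → prefix "gggsn" already present; 1 new (n)
  "gggshssn" → prefix "gggsh" already present; 3 new (s, s, n)
  "hnhggaa" → prefix "hnhgg" already present; 2 new (a, a)
Total nodes = 3 + 5 + 10 + 2 + 4 + 1 + 8 + 1 + 6 + 5 + 6 + 1 + 3 + 2 = 57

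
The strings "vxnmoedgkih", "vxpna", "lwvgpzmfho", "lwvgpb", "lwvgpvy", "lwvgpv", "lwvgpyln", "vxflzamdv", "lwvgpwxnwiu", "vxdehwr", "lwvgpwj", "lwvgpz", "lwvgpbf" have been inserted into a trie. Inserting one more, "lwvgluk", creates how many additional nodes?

"lwvg" is already a path in the trie; the remaining "luk" must be added.
New nodes needed: |"lwvgluk"| − 4 = 7 − 4 = 3.

3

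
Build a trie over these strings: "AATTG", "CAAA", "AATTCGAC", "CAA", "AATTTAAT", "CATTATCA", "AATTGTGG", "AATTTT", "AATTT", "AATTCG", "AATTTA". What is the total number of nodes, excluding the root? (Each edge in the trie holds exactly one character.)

27

Insert word by word; a character creates a node only if that edge doesn't already exist:
  "AATTG" → 5 new (A, A, T, T, G)
  "CAAA" → 4 new (C, A, A, A)
  "AATTCGAC" → prefix "AATT" already present; 4 new (C, G, A, C)
  "CAA" → prefix "CAA" already present; 0 new (none)
  "AATTTAAT" → prefix "AATT" already present; 4 new (T, A, A, T)
  "CATTATCA" → prefix "CA" already present; 6 new (T, T, A, T, C, A)
  "AATTGTGG" → prefix "AATTG" already present; 3 new (T, G, G)
  "AATTTT" → prefix "AATTT" already present; 1 new (T)
  "AATTT" → prefix "AATTT" already present; 0 new (none)
  "AATTCG" → prefix "AATTCG" already present; 0 new (none)
  "AATTTA" → prefix "AATTTA" already present; 0 new (none)
Total nodes = 5 + 4 + 4 + 0 + 4 + 6 + 3 + 1 + 0 + 0 + 0 = 27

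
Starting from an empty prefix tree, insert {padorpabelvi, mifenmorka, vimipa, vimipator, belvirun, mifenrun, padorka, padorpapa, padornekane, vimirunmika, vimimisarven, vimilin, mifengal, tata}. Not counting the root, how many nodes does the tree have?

77

Insert word by word; a character creates a node only if that edge doesn't already exist:
  "padorpabelvi" → 12 new (p, a, d, o, r, p, a, b, e, l, v, i)
  "mifenmorka" → 10 new (m, i, f, e, n, m, o, r, k, a)
  "vimipa" → 6 new (v, i, m, i, p, a)
  "vimipator" → prefix "vimipa" already present; 3 new (t, o, r)
  "belvirun" → 8 new (b, e, l, v, i, r, u, n)
  "mifenrun" → prefix "mifen" already present; 3 new (r, u, n)
  "padorka" → prefix "pador" already present; 2 new (k, a)
  "padorpapa" → prefix "padorpa" already present; 2 new (p, a)
  "padornekane" → prefix "pador" already present; 6 new (n, e, k, a, n, e)
  "vimirunmika" → prefix "vimi" already present; 7 new (r, u, n, m, i, k, a)
  "vimimisarven" → prefix "vimi" already present; 8 new (m, i, s, a, r, v, e, n)
  "vimilin" → prefix "vimi" already present; 3 new (l, i, n)
  "mifengal" → prefix "mifen" already present; 3 new (g, a, l)
  "tata" → 4 new (t, a, t, a)
Total nodes = 12 + 10 + 6 + 3 + 8 + 3 + 2 + 2 + 6 + 7 + 8 + 3 + 3 + 4 = 77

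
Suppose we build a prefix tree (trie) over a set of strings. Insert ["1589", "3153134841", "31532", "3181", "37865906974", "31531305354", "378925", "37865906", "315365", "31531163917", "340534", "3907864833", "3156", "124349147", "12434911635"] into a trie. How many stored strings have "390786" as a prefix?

1

Walk to "390786"; the words in its subtree are exactly those with that prefix.
Matches: "3907864833"
Count: 1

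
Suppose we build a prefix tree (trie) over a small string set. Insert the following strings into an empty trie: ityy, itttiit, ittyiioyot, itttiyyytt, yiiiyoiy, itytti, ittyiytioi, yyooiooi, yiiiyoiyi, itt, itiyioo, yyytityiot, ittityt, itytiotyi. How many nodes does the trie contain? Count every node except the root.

67

Insert word by word; a character creates a node only if that edge doesn't already exist:
  "ityy" → 4 new (i, t, y, y)
  "itttiit" → prefix "it" already present; 5 new (t, t, i, i, t)
  "ittyiioyot" → prefix "itt" already present; 7 new (y, i, i, o, y, o, t)
  "itttiyyytt" → prefix "ittti" already present; 5 new (y, y, y, t, t)
  "yiiiyoiy" → 8 new (y, i, i, i, y, o, i, y)
  "itytti" → prefix "ity" already present; 3 new (t, t, i)
  "ittyiytioi" → prefix "ittyi" already present; 5 new (y, t, i, o, i)
  "yyooiooi" → prefix "y" already present; 7 new (y, o, o, i, o, o, i)
  "yiiiyoiyi" → prefix "yiiiyoiy" already present; 1 new (i)
  "itt" → prefix "itt" already present; 0 new (none)
  "itiyioo" → prefix "it" already present; 5 new (i, y, i, o, o)
  "yyytityiot" → prefix "yy" already present; 8 new (y, t, i, t, y, i, o, t)
  "ittityt" → prefix "itt" already present; 4 new (i, t, y, t)
  "itytiotyi" → prefix "ityt" already present; 5 new (i, o, t, y, i)
Total nodes = 4 + 5 + 7 + 5 + 8 + 3 + 5 + 7 + 1 + 0 + 5 + 8 + 4 + 5 = 67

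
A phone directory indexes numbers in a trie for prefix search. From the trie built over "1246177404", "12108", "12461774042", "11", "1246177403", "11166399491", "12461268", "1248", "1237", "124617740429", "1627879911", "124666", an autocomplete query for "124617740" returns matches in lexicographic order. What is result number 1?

DFS of the "124617740" subtree visits, in order: "1246177403", "1246177404", "12461774042", "124617740429"
The 1st is 1246177403.

1246177403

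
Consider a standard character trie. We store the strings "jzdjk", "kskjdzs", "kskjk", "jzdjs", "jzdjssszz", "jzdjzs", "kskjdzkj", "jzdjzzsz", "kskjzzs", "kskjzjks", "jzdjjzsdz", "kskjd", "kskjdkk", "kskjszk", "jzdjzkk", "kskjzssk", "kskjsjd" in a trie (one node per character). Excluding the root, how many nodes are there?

48

Count nodes per top-level branch (shared prefixes stored once):
  'j'-branch (jzdjjzsdz, jzdjk, jzdjs, jzdjssszz, jzdjzkk, jzdjzs, jzdjzzsz): 22 nodes
  'k'-branch (kskjd, kskjdkk, kskjdzkj, kskjdzs, kskjk, kskjsjd, kskjszk, kskjzjks, kskjzssk, kskjzzs): 26 nodes
Sum: 48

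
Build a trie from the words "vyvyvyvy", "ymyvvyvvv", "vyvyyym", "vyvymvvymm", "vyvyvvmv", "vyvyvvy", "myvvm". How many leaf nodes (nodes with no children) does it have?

A leaf is a node with no children — equivalently, the end of a word that is not a proper prefix of any other stored word.
Those words: "myvvm", "vyvymvvymm", "vyvyvvmv", "vyvyvvy", "vyvyvyvy", "vyvyyym", "ymyvvyvvv"
Leaf count: 7

7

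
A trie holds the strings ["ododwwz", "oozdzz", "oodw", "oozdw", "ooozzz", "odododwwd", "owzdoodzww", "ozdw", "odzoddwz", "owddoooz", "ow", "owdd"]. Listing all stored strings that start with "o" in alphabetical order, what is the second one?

Words with prefix "o", in lexicographic order: "odododwwd", "ododwwz", "odzoddwz", "oodw", "ooozzz", "oozdw", "oozdzz", "ow", "owdd", "owddoooz", "owzdoodzww", "ozdw"
Position 2: ododwwz

ododwwz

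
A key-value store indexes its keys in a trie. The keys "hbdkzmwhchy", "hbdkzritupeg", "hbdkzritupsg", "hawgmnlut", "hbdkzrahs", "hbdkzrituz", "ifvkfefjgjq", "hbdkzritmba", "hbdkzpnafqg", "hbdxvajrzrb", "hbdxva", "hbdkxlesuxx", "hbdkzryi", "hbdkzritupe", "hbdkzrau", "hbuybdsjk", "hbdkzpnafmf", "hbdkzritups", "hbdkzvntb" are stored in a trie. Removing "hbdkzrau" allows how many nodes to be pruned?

A node on "hbdkzrau"'s path can go only if nothing else ends at it or branches off below it.
The suffix "u" (1 node) is used only by "hbdkzrau"; the node for "hbdkzra" still has the child "h", so pruning stops there.
Nodes removed: 1

1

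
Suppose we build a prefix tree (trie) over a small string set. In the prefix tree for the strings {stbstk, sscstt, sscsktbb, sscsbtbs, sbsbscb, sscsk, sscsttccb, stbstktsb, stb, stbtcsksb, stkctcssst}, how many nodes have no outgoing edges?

Leaves are exactly the stored words that no other stored word extends.
Those words: "sbsbscb", "sscsbtbs", "sscsktbb", "sscsttccb", "stbstktsb", "stbtcsksb", "stkctcssst"
Leaf count: 7

7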